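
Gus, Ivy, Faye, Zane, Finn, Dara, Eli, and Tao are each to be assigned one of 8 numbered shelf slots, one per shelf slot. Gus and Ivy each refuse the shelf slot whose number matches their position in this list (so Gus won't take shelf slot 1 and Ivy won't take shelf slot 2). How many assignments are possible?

30960

Let Aᵢ (for i ∈ {1, 2}) be the placements that put person i in their forbidden shelf slot. Any j of these fix j positions, leaving (8−j)! ways to fill the rest, and there are C(2,j) ways to pick which j.
By inclusion–exclusion, the number of valid placements is Σ_{j=0}^{2} (−1)^j C(2,j)·(8−j)!.
Computing: 40320 − 10080 + 720 = 30960.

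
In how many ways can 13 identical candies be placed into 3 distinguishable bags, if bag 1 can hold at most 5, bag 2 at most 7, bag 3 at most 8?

By stars and bars, unrestricted non-negative solutions to x_1+…+x_3 = 13 number C(13+2,2) = 105.
Subtract solutions that violate a single cap (substitute x_i' = x_i − (cap_i+1)): x_1 ≥ 6 gives C(9,2) = 36; x_2 ≥ 8 gives C(7,2) = 21; x_3 ≥ 9 gives C(6,2) = 15. Together 72.
No two caps can be exceeded simultaneously, so the pair terms are all 0.
By inclusion–exclusion the count is 105 − 72 + 0 = 33.

33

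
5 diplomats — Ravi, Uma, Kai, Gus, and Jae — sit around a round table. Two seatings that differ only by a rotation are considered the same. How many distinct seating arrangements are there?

Seat Ravi anywhere (absorbing the rotational symmetry), then permute the other 4: (4)! = 24.

24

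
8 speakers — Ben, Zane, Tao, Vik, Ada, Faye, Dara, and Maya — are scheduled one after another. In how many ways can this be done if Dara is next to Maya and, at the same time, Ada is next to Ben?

Treat {Dara,Maya} as one block (2 orders) and {Ada,Ben} as another (2 orders).
That leaves 6 units to arrange: 2 × 2 × 6! = 4 × 720 = 2880.

2880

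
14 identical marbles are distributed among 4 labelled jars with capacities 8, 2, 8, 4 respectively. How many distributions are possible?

90

Without the upper bounds there are C(17,3) = 680 ways to split 14 among 4 jars.
Subtract solutions that violate a single cap (substitute x_i' = x_i − (cap_i+1)): x_1 ≥ 9 gives C(8,3) = 56; x_2 ≥ 3 gives C(14,3) = 364; x_3 ≥ 9 gives C(8,3) = 56; x_4 ≥ 5 gives C(12,3) = 220. Together 696.
Add back pairs where two caps are both exceeded: 10 + 0 + 1 + 10 + 84 + 1 = 106.
By inclusion–exclusion the count is 680 − 696 + 106 = 90.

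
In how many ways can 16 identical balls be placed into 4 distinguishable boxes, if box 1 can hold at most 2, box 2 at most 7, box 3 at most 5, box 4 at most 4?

Without the upper bounds there are C(19,3) = 969 ways to split 16 among 4 boxes.
Subtract solutions that violate a single cap (substitute x_i' = x_i − (cap_i+1)): x_1 ≥ 3 gives C(16,3) = 560; x_2 ≥ 8 gives C(11,3) = 165; x_3 ≥ 6 gives C(13,3) = 286; x_4 ≥ 5 gives C(14,3) = 364. Together 1375.
Add back pairs where two caps are both exceeded: 56 + 120 + 165 + 10 + 20 + 56 = 427.
Subtract triples: 0 + 1 + 10 + 0 = 11.
By inclusion–exclusion the count is 969 − 1375 + 427 − 11 = 10.

10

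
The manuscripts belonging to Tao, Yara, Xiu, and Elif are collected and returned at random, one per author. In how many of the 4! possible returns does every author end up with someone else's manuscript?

Count assignments avoiding every fixed point. For any j of the 4 authors fixed to their own manuscript, the other 4−j can be arranged in (4−j)! ways.
By inclusion–exclusion this is Σ_{j=0}^{4} (−1)^j C(4,j)·(4−j)!.
Computing: 24 − 24 + 12 − 4 + 1 = 9.

9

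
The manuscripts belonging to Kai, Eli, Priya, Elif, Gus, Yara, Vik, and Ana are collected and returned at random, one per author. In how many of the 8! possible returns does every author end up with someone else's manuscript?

Count assignments avoiding every fixed point. For any j of the 8 authors fixed to their own manuscript, the other 8−j can be arranged in (8−j)! ways.
By inclusion–exclusion this is Σ_{j=0}^{8} (−1)^j C(8,j)·(8−j)!.
Computing: 40320 − 40320 + 20160 − 6720 + 1680 − 336 + 56 − 8 + 1 = 14833.

14833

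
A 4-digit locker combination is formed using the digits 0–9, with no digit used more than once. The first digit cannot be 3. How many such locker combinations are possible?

The first digit has 10−1 = 9 choices (anything except 3).
The remaining 3 digits are filled from the other 9 symbols without repetition: 9 × 8 × 7 = 504.
Total: 9 × 504 = 4536.

4536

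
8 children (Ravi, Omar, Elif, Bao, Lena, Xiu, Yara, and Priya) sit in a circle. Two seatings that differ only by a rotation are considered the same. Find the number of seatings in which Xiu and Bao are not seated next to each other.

Without the restriction there are (7)! = 5040 seatings.
Those with Xiu next to Bao: fuse the pair into one unit and seat 7 units around a circle — 2·(6)! = 1440.
Subtracting, 5040 − 1440 = 3600.

3600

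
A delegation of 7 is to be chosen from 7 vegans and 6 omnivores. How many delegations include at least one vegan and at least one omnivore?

Unrestricted: C(13,7) = 1716 ways to pick any 7 of the 13.
Subtract selections that omit an entire group: no vegans → C(6,7) = 0; no omnivores → C(7,7) = 1.
Both groups omitted at once is impossible, so 1716 − 1 = 1715.

1715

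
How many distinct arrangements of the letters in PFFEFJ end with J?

With the last slot taken by J, it remains to arrange the other 5 letters (PFFEF).
Those 5 letters have F appearing 3 times, giving (5)!/(3!) = 20.

20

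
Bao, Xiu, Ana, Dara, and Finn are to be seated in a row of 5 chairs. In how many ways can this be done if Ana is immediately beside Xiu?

48

Glue Ana and Xiu into one block (2 internal orders), leaving 4 units to arrange in a row.
That gives 2 × 4! = 2 × 24 = 48.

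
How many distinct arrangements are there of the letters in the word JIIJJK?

60

JIIJJK has 6 letters with I appearing twice and J appearing 3 times.
Dividing 6! = 720 by 3!·2! = 12 for the repeated letters gives 60.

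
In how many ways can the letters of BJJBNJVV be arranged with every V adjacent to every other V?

Treat the 2 copies of V as a single block. The multiset to arrange is then {VV, B, B, J, J, J, N}, 7 items in all.
That gives (7)!/(3!·2!) = 420 arrangements.

420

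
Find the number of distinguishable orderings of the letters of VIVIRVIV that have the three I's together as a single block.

Treat the 3 copies of I as a single block. The multiset to arrange is then {III, R, V, V, V, V}, 6 items in all.
That gives (6)!/(4!) = 30 arrangements.

30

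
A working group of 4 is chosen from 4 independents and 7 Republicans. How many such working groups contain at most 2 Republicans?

Split by how many Republicans are chosen (0 through 2).
Sum: C(7,0)·C(4,4) + C(7,1)·C(4,3) + C(7,2)·C(4,2) = 1 + 28 + 126 = 155.

155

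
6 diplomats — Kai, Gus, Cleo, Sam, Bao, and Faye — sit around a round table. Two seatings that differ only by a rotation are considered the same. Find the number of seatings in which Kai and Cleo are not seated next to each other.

All circular seatings of 6 people number (5)! = 120.
Those with Kai next to Cleo: fuse the pair into one unit and seat 5 units around a circle — 2·(4)! = 48.
Subtracting, 120 − 48 = 72.

72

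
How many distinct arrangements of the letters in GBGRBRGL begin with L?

210

Fix L in the first position and arrange the remaining 7 letters.
Those 7 letters have B appearing twice, G appearing 3 times, and R appearing twice, giving (7)!/(3!·2!·2!) = 210.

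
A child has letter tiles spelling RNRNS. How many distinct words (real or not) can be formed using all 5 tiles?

RNRNS has 5 letters with N appearing twice and R appearing twice.
The number of distinct arrangements is 5!/(2!·2!) = 120/4 = 30.

30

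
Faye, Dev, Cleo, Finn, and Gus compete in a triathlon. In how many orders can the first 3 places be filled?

60

This is an ordered selection of 3 from 5: P(5,3).
That gives 5 × 4 × 3 = 60.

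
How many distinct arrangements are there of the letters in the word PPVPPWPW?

The 8 letters of PPVPPWPW have repeats: P appearing 5 times and W appearing twice.
The number of distinct arrangements is 8!/(5!·2!) = 40320/240 = 168.

168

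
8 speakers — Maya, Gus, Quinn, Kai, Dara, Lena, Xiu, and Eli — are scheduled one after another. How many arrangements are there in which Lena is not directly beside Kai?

30240

There are 8! = 40320 arrangements in all. If Lena and Kai are adjacent, merging them into one block gives 2·(7)! = 10080 arrangements.
So 40320 − 10080 = 30240 arrangements keep them apart.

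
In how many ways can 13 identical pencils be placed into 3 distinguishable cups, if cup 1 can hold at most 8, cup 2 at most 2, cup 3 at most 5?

Ignoring the caps, the number of non-negative solutions to x_1+…+x_3 = 13 is C(15,2) = 105.
Subtract solutions that violate a single cap (substitute x_i' = x_i − (cap_i+1)): x_1 ≥ 9 gives C(6,2) = 15; x_2 ≥ 3 gives C(12,2) = 66; x_3 ≥ 6 gives C(9,2) = 36. Together 117.
Add back pairs where two caps are both exceeded: 3 + 0 + 15 = 18.
By inclusion–exclusion the count is 105 − 117 + 18 = 6.

6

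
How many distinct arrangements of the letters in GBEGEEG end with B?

20

With the last slot taken by B, it remains to arrange the other 6 letters (GEGEEG).
Those 6 letters have E appearing 3 times and G appearing 3 times, giving (6)!/(3!·3!) = 20.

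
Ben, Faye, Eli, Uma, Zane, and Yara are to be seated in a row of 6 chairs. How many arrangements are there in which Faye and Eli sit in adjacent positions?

240

Glue Faye and Eli into one block (2 internal orders), leaving 5 units to arrange in a row.
So the count is 2·(5)! = 240.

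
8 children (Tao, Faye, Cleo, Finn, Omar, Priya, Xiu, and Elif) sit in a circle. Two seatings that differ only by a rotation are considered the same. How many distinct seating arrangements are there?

5040

Seat Tao anywhere (absorbing the rotational symmetry), then permute the other 7: (7)! = 5040.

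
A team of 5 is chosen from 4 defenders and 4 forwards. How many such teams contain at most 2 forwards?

28

Split by how many forwards are chosen (0 through 2).
Sum: C(4,0)·C(4,5) + C(4,1)·C(4,4) + C(4,2)·C(4,3) = 0 + 4 + 24 = 28.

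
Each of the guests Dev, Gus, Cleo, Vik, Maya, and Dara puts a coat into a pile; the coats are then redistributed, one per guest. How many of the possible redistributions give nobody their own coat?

265

This is the derangement count D_6: permutations of 6 items with no fixed point.
By inclusion–exclusion this is Σ_{j=0}^{6} (−1)^j C(6,j)·(6−j)!.
Computing: 720 − 720 + 360 − 120 + 30 − 6 + 1 = 265.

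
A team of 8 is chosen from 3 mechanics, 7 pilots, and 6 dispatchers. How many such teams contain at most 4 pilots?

10845

Split by how many pilots are chosen (0 through 4).
Sum: C(7,0)·C(9,8) + C(7,1)·C(9,7) + C(7,2)·C(9,6) + C(7,3)·C(9,5) + C(7,4)·C(9,4) = 9 + 252 + 1764 + 4410 + 4410 = 10845.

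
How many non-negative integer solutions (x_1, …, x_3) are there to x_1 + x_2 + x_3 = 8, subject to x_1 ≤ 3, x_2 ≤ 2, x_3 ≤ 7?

By stars and bars, unrestricted non-negative solutions to x_1+…+x_3 = 8 number C(8+2,2) = 45.
Subtract solutions that violate a single cap (substitute x_i' = x_i − (cap_i+1)): x_1 ≥ 4 gives C(6,2) = 15; x_2 ≥ 3 gives C(7,2) = 21; x_3 ≥ 8 gives C(2,2) = 1. Together 37.
Add back pairs where two caps are both exceeded: 3 + 0 + 0 = 3.
By inclusion–exclusion the count is 45 − 37 + 3 = 11.

11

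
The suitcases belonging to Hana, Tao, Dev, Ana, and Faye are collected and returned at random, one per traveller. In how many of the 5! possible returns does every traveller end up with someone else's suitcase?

This is the derangement count D_5: permutations of 5 items with no fixed point.
By inclusion–exclusion this is Σ_{j=0}^{5} (−1)^j C(5,j)·(5−j)!.
Computing: 120 − 120 + 60 − 20 + 5 − 1 = 44.

44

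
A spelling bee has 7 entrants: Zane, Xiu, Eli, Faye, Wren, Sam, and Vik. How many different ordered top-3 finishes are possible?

This is an ordered selection of 3 from 7: P(7,3).
That gives 7 × 6 × 5 = 210.

210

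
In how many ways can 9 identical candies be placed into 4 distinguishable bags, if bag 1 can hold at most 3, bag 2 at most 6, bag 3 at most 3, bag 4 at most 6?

By stars and bars, unrestricted non-negative solutions to x_1+…+x_4 = 9 number C(9+3,3) = 220.
Subtract solutions that violate a single cap (substitute x_i' = x_i − (cap_i+1)): x_1 ≥ 4 gives C(8,3) = 56; x_2 ≥ 7 gives C(5,3) = 10; x_3 ≥ 4 gives C(8,3) = 56; x_4 ≥ 7 gives C(5,3) = 10. Together 132.
Add back pairs where two caps are both exceeded: 0 + 4 + 0 + 0 + 0 + 0 = 4.
By inclusion–exclusion the count is 220 − 132 + 4 = 92.

92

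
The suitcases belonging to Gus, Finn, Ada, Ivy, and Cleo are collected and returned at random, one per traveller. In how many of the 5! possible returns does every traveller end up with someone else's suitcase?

Let Aᵢ be the assignments in which traveller i gets their own suitcase. We want the size of the complement of A₁∪…∪A_5.
By inclusion–exclusion this is Σ_{j=0}^{5} (−1)^j C(5,j)·(5−j)!.
Computing: 120 − 120 + 60 − 20 + 5 − 1 = 44.

44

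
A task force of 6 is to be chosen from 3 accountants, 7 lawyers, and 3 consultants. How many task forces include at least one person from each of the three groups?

Total 6-person selections from all 13: C(13,6) = 1716.
Selections missing a whole group: no accountants → C(10,6) = 210; no lawyers → C(6,6) = 1; no consultants → C(10,6) = 210.
Add back selections omitting two groups (i.e. drawn from a single group): C(3,6) + C(7,6) + C(3,6) = 7.
By inclusion–exclusion: 1716 − 421 + 7 = 1302.

1302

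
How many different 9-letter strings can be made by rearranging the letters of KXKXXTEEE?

5040

Letter multiplicities in KXKXXTEEE: E×3, K×2, T×1, X×3.
Dividing 9! = 362880 by 3!·3!·2! = 72 for the repeated letters gives 5040.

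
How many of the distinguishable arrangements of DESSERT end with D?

With the last slot taken by D, it remains to arrange the other 6 letters (ESSERT).
Those 6 letters have E appearing twice and S appearing twice, giving (6)!/(2!·2!) = 180.

180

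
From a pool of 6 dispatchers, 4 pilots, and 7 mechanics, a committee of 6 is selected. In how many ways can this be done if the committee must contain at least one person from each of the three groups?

Unrestricted: C(17,6) = 12376 ways to pick any 6 of the 17.
Subtract selections that omit an entire group: no dispatchers → C(11,6) = 462; no pilots → C(13,6) = 1716; no mechanics → C(10,6) = 210.
Add back selections omitting two groups (i.e. drawn from a single group): C(6,6) + C(4,6) + C(7,6) = 8.
By inclusion–exclusion: 12376 − 2388 + 8 = 9996.

9996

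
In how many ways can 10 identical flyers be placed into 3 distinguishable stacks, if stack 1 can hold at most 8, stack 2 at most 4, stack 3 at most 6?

Without the upper bounds there are C(12,2) = 66 ways to split 10 among 3 stacks.
Subtract solutions that violate a single cap (substitute x_i' = x_i − (cap_i+1)): x_1 ≥ 9 gives C(3,2) = 3; x_2 ≥ 5 gives C(7,2) = 21; x_3 ≥ 7 gives C(5,2) = 10. Together 34.
No two caps can be exceeded simultaneously, so the pair terms are all 0.
By inclusion–exclusion the count is 66 − 34 + 0 = 32.

32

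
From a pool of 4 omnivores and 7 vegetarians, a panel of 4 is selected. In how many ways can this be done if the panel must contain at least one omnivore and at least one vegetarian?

294

With no constraint there are C(11,4) = 330 possible selections.
Selections missing a whole group: no omnivores → C(7,4) = 35; no vegetarians → C(4,4) = 1.
Both groups omitted at once is impossible, so 330 − 36 = 294.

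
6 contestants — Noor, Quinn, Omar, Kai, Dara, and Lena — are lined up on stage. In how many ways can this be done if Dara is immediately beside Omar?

Treat {Dara, Omar} as a single unit. There are 5 units to order, and the pair itself can be ordered 2 ways.
So the count is 2·(5)! = 240.

240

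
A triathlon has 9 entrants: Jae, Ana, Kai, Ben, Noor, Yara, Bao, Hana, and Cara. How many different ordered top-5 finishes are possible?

This is an ordered selection of 5 from 9: P(9,5).
That gives 9 × 8 × 7 × 6 × 5 = 15120.

15120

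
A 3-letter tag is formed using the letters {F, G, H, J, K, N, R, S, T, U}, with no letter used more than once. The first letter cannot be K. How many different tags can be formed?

648

The first letter has 10−1 = 9 choices (anything except K).
The remaining 2 letters are filled from the other 9 symbols without repetition: 9 × 8 = 72.
Total: 9 × 72 = 648.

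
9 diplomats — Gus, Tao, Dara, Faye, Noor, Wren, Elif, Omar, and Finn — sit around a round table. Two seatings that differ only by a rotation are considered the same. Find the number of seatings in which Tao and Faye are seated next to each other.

Treat {Tao, Faye} as one unit (2 internal orders) and seat the resulting 8 units around the table: (7)! circular arrangements.
So 2 × (7)! = 2 × 5040 = 10080.

10080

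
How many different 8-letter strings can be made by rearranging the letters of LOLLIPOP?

LOLLIPOP has 8 letters with L appearing 3 times, O appearing twice, and P appearing twice.
So there are 8! / (3!·2!·2!) = 1680 distinguishable arrangements.

1680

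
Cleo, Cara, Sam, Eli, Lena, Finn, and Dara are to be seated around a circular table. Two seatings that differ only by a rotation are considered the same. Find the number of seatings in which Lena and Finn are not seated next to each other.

480

Without the restriction there are (6)! = 720 seatings.
Seatings with Lena beside Finn: treat them as a block with 2 internal orders, giving 2 × (5)! = 240.
Subtracting, 720 − 240 = 480.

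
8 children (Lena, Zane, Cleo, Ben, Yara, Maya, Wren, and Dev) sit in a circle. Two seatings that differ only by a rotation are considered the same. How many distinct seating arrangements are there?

Fix one person's seat to break rotational symmetry; the remaining 7 people can be arranged in (7)! = 5040 ways.

5040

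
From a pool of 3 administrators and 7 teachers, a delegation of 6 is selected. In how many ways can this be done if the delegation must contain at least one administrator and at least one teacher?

203

Total 6-person selections from all 10: C(10,6) = 210.
Selections missing a whole group: no administrators → C(7,6) = 7; no teachers → C(3,6) = 0.
Both groups omitted at once is impossible, so 210 − 7 = 203.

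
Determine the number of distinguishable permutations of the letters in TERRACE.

1260

TERRACE has 7 letters with E appearing twice and R appearing twice.
The number of distinct arrangements is 7!/(2!·2!) = 5040/4 = 1260.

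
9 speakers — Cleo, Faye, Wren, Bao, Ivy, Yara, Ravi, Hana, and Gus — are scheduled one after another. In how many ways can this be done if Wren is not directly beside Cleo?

282240

Of the 9! = 362880 arrangements, those with Wren and Cleo adjacent number 2 × 8! = 80640 (treat the pair as a block with 2 internal orders).
Complementary counting: 362880 − 80640 = 282240.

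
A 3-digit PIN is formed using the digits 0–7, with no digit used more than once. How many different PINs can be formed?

With no repetition, fill the 3 digits in order: 8 choices, then 7, down to 6.
8 × 7 × 6 = 336.

336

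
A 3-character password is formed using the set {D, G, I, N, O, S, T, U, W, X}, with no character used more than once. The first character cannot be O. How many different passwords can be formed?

648

The first character has 10−1 = 9 choices (anything except O).
The remaining 2 characters are filled from the other 9 symbols without repetition: 9 × 8 = 72.
Total: 9 × 72 = 648.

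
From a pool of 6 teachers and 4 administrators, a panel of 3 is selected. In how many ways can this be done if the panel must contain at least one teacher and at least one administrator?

Total 3-person selections from all 10: C(10,3) = 120.
Selections missing a whole group: no teachers → C(4,3) = 4; no administrators → C(6,3) = 20.
Both groups omitted at once is impossible, so 120 − 24 = 96.

96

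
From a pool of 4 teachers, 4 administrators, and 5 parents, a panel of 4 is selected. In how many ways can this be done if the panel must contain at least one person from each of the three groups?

Total 4-person selections from all 13: C(13,4) = 715.
Selections missing a whole group: no teachers → C(9,4) = 126; no administrators → C(9,4) = 126; no parents → C(8,4) = 70.
Add back selections omitting two groups (i.e. drawn from a single group): C(4,4) + C(4,4) + C(5,4) = 7.
By inclusion–exclusion: 715 − 322 + 7 = 400.

400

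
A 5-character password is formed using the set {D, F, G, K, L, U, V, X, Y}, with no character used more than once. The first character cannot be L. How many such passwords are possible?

13440

The first character has 9−1 = 8 choices (anything except L).
The remaining 4 characters are filled from the other 8 symbols without repetition: 8 × 7 × 6 × 5 = 1680.
Total: 8 × 1680 = 13440.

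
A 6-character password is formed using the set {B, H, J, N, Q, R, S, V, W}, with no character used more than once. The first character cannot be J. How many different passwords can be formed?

The first character has 9−1 = 8 choices (anything except J).
The remaining 5 characters are filled from the other 8 symbols without repetition: 8 × 7 × 6 × 5 × 4 = 6720.
Total: 8 × 6720 = 53760.

53760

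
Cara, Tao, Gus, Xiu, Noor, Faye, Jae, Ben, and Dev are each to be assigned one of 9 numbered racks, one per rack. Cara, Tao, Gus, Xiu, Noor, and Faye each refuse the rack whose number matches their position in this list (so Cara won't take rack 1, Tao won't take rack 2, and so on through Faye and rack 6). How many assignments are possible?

Let Aᵢ (for 1 ≤ i ≤ 6) be the placements that put person i in their forbidden rack. Any j of these fix j positions, leaving (9−j)! ways to fill the rest, and there are C(6,j) ways to pick which j.
By inclusion–exclusion, the number of valid placements is Σ_{j=0}^{6} (−1)^j C(6,j)·(9−j)!.
Computing: 362880 − 241920 + 75600 − 14400 + 1800 − 144 + 6 = 183822.

183822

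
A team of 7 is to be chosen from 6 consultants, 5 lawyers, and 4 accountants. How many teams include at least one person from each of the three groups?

5949

Unrestricted: C(15,7) = 6435 ways to pick any 7 of the 15.
Selections missing a whole group: no consultants → C(9,7) = 36; no lawyers → C(10,7) = 120; no accountants → C(11,7) = 330.
Add back selections omitting two groups (i.e. drawn from a single group): C(6,7) + C(5,7) + C(4,7) = 0.
By inclusion–exclusion: 6435 − 486 + 0 = 5949.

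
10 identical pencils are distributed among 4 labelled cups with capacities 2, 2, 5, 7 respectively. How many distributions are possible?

44

By stars and bars, unrestricted non-negative solutions to x_1+…+x_4 = 10 number C(10+3,3) = 286.
Subtract solutions that violate a single cap (substitute x_i' = x_i − (cap_i+1)): x_1 ≥ 3 gives C(10,3) = 120; x_2 ≥ 3 gives C(10,3) = 120; x_3 ≥ 6 gives C(7,3) = 35; x_4 ≥ 8 gives C(5,3) = 10. Together 285.
Add back pairs where two caps are both exceeded: 35 + 4 + 0 + 4 + 0 + 0 = 43.
By inclusion–exclusion the count is 286 − 285 + 43 = 44.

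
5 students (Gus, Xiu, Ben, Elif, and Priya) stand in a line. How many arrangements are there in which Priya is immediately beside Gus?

Glue Priya and Gus into one block (2 internal orders), leaving 4 units to arrange in a row.
That gives 2 × 4! = 2 × 24 = 48.

48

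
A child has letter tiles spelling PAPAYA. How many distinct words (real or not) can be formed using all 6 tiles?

PAPAYA has 6 letters with A appearing 3 times and P appearing twice.
The number of distinct arrangements is 6!/(3!·2!) = 720/12 = 60.

60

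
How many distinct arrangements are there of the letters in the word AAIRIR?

90

The 6 letters of AAIRIR have repeats: A appearing twice, I appearing twice, and R appearing twice.
The number of distinct arrangements is 6!/(2!·2!·2!) = 720/8 = 90.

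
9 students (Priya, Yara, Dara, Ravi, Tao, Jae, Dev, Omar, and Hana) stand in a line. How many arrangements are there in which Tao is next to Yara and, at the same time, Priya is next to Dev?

20160

Treat {Tao,Yara} as one block (2 orders) and {Priya,Dev} as another (2 orders).
That leaves 7 units to arrange: 2 × 2 × 7! = 4 × 5040 = 20160.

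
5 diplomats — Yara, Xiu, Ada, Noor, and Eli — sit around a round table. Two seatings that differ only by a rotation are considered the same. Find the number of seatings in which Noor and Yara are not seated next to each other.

12

All circular seatings of 5 people number (4)! = 24.
Those with Noor next to Yara: fuse the pair into one unit and seat 4 units around a circle — 2·(3)! = 12.
Subtracting, 24 − 12 = 12.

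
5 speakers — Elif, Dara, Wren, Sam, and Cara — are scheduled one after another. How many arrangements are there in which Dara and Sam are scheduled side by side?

48

Treat {Dara, Sam} as a single unit. There are 4 units to order, and the pair itself can be ordered 2 ways.
So the count is 2·(4)! = 48.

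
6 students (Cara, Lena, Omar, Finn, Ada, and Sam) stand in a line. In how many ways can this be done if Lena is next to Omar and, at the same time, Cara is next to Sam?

96

Treat {Lena,Omar} as one block (2 orders) and {Cara,Sam} as another (2 orders).
That leaves 4 units to arrange: 2 × 2 × 4! = 4 × 24 = 96.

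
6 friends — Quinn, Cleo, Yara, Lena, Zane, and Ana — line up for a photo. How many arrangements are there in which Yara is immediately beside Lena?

Treat {Yara, Lena} as a single unit. There are 5 units to order, and the pair itself can be ordered 2 ways.
That gives 2 × 5! = 2 × 120 = 240.

240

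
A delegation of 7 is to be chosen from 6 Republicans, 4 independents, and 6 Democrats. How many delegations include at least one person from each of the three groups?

10408

Total 7-person selections from all 16: C(16,7) = 11440.
Subtract selections that omit an entire group: no Republicans → C(10,7) = 120; no independents → C(12,7) = 792; no Democrats → C(10,7) = 120.
Add back selections omitting two groups (i.e. drawn from a single group): C(6,7) + C(4,7) + C(6,7) = 0.
By inclusion–exclusion: 11440 − 1032 + 0 = 10408.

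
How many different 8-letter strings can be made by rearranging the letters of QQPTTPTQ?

QQPTTPTQ has 8 letters with P appearing twice, Q appearing 3 times, and T appearing 3 times.
The number of distinct arrangements is 8!/(3!·3!·2!) = 40320/72 = 560.

560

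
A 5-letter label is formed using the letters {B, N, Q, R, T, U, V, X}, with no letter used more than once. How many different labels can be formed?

This is a permutation of 5 out of 8: P(8,5) = 8!/3!.
8 × 7 × 6 × 5 × 4 = 6720.

6720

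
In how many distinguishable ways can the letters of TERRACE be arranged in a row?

Letter multiplicities in TERRACE: A×1, C×1, E×2, R×2, T×1.
So there are 7! / (2!·2!) = 1260 distinguishable arrangements.

1260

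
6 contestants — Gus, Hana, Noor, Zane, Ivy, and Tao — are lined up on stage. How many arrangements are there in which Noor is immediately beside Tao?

240

Place the 4 others and the Noor-Tao pair as 5 objects in a line; the pair has 2 internal arrangements.
That gives 2 × 5! = 2 × 120 = 240.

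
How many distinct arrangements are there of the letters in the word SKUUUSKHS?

5040

SKUUUSKHS has 9 letters with K appearing twice, S appearing 3 times, and U appearing 3 times.
So there are 9! / (3!·3!·2!) = 5040 distinguishable arrangements.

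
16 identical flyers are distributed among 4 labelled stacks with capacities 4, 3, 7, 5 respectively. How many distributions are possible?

By stars and bars, unrestricted non-negative solutions to x_1+…+x_4 = 16 number C(16+3,3) = 969.
Subtract solutions that violate a single cap (substitute x_i' = x_i − (cap_i+1)): x_1 ≥ 5 gives C(14,3) = 364; x_2 ≥ 4 gives C(15,3) = 455; x_3 ≥ 8 gives C(11,3) = 165; x_4 ≥ 6 gives C(13,3) = 286. Together 1270.
Add back pairs where two caps are both exceeded: 120 + 20 + 56 + 35 + 84 + 10 = 325.
Subtract triples: 0 + 4 + 0 + 0 = 4.
By inclusion–exclusion the count is 969 − 1270 + 325 − 4 = 20.

20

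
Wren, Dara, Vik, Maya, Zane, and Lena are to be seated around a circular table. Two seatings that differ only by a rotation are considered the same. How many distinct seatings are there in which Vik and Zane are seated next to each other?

Glue Vik and Zane into a block (2 internal orders). Seating 5 units around a circle gives (4)! arrangements.
So 2 × (4)! = 2 × 24 = 48.

48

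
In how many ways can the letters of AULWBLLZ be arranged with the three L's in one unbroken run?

720

Treat the 3 copies of L as a single block. The multiset to arrange is then {LLL, A, B, U, W, Z}, 6 items in all.
All 6 items are distinct, so there are (6)! = 720 arrangements.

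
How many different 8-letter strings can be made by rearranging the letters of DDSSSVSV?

Letter multiplicities in DDSSSVSV: D×2, S×4, V×2.
So there are 8! / (4!·2!·2!) = 420 distinguishable arrangements.

420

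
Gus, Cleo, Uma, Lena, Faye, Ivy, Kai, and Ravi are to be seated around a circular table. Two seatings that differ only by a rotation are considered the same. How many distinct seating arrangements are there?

Around a circle, 8 distinct people have 8!/8 = (7)! = 5040 rotationally distinct seatings.

5040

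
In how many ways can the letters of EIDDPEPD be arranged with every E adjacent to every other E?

Treat the 2 copies of E as a single block. The multiset to arrange is then {EE, D, D, D, I, P, P}, 7 items in all.
That gives (7)!/(3!·2!) = 420 arrangements.

420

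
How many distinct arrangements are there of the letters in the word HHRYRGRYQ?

HHRYRGRYQ has 9 letters with H appearing twice, R appearing 3 times, and Y appearing twice.
The number of distinct arrangements is 9!/(3!·2!·2!) = 362880/24 = 15120.

15120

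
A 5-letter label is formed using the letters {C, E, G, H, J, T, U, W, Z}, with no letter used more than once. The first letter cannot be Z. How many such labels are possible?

The first letter has 9−1 = 8 choices (anything except Z).
The remaining 4 letters are filled from the other 8 symbols without repetition: 8 × 7 × 6 × 5 = 1680.
Total: 8 × 1680 = 13440.

13440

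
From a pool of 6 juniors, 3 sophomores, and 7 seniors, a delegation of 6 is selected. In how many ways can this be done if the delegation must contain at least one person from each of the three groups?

Unrestricted: C(16,6) = 8008 ways to pick any 6 of the 16.
Subtract selections that omit an entire group: no juniors → C(10,6) = 210; no sophomores → C(13,6) = 1716; no seniors → C(9,6) = 84.
Add back selections omitting two groups (i.e. drawn from a single group): C(6,6) + C(3,6) + C(7,6) = 8.
By inclusion–exclusion: 8008 − 2010 + 8 = 6006.

6006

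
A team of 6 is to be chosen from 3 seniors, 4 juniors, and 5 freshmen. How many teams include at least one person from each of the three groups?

805

Unrestricted: C(12,6) = 924 ways to pick any 6 of the 12.
Subtract selections that omit an entire group: no seniors → C(9,6) = 84; no juniors → C(8,6) = 28; no freshmen → C(7,6) = 7.
Add back selections omitting two groups (i.e. drawn from a single group): C(3,6) + C(4,6) + C(5,6) = 0.
By inclusion–exclusion: 924 − 119 + 0 = 805.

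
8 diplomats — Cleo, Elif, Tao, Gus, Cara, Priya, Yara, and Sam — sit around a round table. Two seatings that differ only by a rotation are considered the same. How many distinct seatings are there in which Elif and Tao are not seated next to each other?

Without the restriction there are (7)! = 5040 seatings.
Those with Elif next to Tao: fuse the pair into one unit and seat 7 units around a circle — 2·(6)! = 1440.
Subtracting, 5040 − 1440 = 3600.

3600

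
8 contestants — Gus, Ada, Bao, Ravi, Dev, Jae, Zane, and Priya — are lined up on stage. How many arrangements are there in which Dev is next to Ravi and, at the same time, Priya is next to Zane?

2880

Treat {Dev,Ravi} as one block (2 orders) and {Priya,Zane} as another (2 orders).
That leaves 6 units to arrange: 2 × 2 × 6! = 4 × 720 = 2880.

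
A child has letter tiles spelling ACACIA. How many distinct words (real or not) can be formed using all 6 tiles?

60

ACACIA has 6 letters with A appearing 3 times and C appearing twice.
Dividing 6! = 720 by 3!·2! = 12 for the repeated letters gives 60.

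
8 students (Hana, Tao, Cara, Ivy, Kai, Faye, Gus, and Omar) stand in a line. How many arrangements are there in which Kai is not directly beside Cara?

Of the 8! = 40320 arrangements, those with Kai and Cara adjacent number 2 × 7! = 10080 (treat the pair as a block with 2 internal orders).
So 40320 − 10080 = 30240 arrangements keep them apart.

30240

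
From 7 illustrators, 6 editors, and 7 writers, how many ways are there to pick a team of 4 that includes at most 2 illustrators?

Split by how many illustrators are chosen (0 through 2).
Sum: C(7,0)·C(13,4) + C(7,1)·C(13,3) + C(7,2)·C(13,2) = 715 + 2002 + 1638 = 4355.

4355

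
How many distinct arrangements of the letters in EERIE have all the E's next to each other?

Treat the 3 copies of E as a single block. The multiset to arrange is then {EEE, I, R}, 3 items in all.
All 3 items are distinct, so there are (3)! = 6 arrangements.

6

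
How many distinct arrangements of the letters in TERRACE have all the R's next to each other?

Treat the 2 copies of R as a single block. The multiset to arrange is then {RR, A, C, E, E, T}, 6 items in all.
That gives (6)!/(2!) = 360 arrangements.

360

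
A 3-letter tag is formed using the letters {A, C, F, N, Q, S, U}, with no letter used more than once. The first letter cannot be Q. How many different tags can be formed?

180

The first letter has 7−1 = 6 choices (anything except Q).
The remaining 2 letters are filled from the other 6 symbols without repetition: 6 × 5 = 30.
Total: 6 × 30 = 180.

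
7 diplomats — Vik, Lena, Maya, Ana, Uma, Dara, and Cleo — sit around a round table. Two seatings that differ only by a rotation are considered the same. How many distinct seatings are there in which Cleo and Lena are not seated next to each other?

All circular seatings of 7 people number (6)! = 720.
Those with Cleo next to Lena: fuse the pair into one unit and seat 6 units around a circle — 2·(5)! = 240.
Subtracting, 720 − 240 = 480.

480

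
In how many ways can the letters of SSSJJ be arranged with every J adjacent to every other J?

Treat the 2 copies of J as a single block. The multiset to arrange is then {JJ, S, S, S}, 4 items in all.
That gives (4)!/(3!) = 4 arrangements.

4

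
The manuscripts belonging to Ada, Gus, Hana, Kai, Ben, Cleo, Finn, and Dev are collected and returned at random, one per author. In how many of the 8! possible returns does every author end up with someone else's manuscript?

14833

Let Aᵢ be the assignments in which author i gets their own manuscript. We want the size of the complement of A₁∪…∪A_8.
By inclusion–exclusion this is Σ_{j=0}^{8} (−1)^j C(8,j)·(8−j)!.
Computing: 40320 − 40320 + 20160 − 6720 + 1680 − 336 + 56 − 8 + 1 = 14833.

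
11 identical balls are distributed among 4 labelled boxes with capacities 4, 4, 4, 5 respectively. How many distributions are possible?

71

Ignoring the caps, the number of non-negative solutions to x_1+…+x_4 = 11 is C(14,3) = 364.
Subtract solutions that violate a single cap (substitute x_i' = x_i − (cap_i+1)): x_1 ≥ 5 gives C(9,3) = 84; x_2 ≥ 5 gives C(9,3) = 84; x_3 ≥ 5 gives C(9,3) = 84; x_4 ≥ 6 gives C(8,3) = 56. Together 308.
Add back pairs where two caps are both exceeded: 4 + 4 + 1 + 4 + 1 + 1 = 15.
By inclusion–exclusion the count is 364 − 308 + 15 = 71.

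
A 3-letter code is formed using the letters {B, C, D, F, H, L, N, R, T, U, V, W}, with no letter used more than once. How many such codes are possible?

Choose and order 3 of the 12 symbols: the first letter has 12 options, the next 11, then 10.
That product is 12 × 11 × 10 = 1320.

1320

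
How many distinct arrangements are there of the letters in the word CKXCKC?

60

The 6 letters of CKXCKC have repeats: C appearing 3 times and K appearing twice.
So there are 6! / (3!·2!) = 60 distinguishable arrangements.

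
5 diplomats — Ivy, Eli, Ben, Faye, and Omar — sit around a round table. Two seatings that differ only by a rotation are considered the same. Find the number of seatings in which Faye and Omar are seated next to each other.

Treat {Faye, Omar} as one unit (2 internal orders) and seat the resulting 4 units around the table: (3)! circular arrangements.
So 2 × (3)! = 2 × 6 = 12.

12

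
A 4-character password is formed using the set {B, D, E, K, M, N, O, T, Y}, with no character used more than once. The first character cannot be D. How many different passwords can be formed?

2688

The first character has 9−1 = 8 choices (anything except D).
The remaining 3 characters are filled from the other 8 symbols without repetition: 8 × 7 × 6 = 336.
Total: 8 × 336 = 2688.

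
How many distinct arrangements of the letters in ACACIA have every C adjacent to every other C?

Treat the 2 copies of C as a single block. The multiset to arrange is then {CC, A, A, A, I}, 5 items in all.
That gives (5)!/(3!) = 20 arrangements.

20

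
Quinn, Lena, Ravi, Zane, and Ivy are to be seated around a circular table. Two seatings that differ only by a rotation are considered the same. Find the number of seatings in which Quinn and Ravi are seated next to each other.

12

Glue Quinn and Ravi into a block (2 internal orders). Seating 4 units around a circle gives (3)! arrangements.
So 2 × (3)! = 2 × 6 = 12.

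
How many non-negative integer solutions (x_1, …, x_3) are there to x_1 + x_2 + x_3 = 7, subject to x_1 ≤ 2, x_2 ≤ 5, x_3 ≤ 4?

Without the upper bounds there are C(9,2) = 36 ways to split 7 among 3 variables.
Subtract solutions that violate a single cap (substitute x_i' = x_i − (cap_i+1)): x_1 ≥ 3 gives C(6,2) = 15; x_2 ≥ 6 gives C(3,2) = 3; x_3 ≥ 5 gives C(4,2) = 6. Together 24.
No two caps can be exceeded simultaneously, so the pair terms are all 0.
By inclusion–exclusion the count is 36 − 24 + 0 = 12.

12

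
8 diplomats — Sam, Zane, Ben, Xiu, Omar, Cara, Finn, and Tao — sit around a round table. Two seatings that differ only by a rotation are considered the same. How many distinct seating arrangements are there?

5040

Around a circle, 8 distinct people have 8!/8 = (7)! = 5040 rotationally distinct seatings.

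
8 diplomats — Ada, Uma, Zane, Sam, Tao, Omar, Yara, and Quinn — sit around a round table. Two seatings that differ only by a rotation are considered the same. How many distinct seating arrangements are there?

5040

Around a circle, 8 distinct people have 8!/8 = (7)! = 5040 rotationally distinct seatings.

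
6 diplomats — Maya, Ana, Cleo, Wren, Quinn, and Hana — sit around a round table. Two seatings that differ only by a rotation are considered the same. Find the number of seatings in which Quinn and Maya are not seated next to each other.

All circular seatings of 6 people number (5)! = 120.
Seatings with Quinn beside Maya: treat them as a block with 2 internal orders, giving 2 × (4)! = 48.
Subtracting, 120 − 48 = 72.

72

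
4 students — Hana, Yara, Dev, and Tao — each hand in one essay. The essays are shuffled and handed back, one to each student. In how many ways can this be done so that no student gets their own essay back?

9

Count assignments avoiding every fixed point. For any j of the 4 students fixed to their own essay, the other 4−j can be arranged in (4−j)! ways.
By inclusion–exclusion this is Σ_{j=0}^{4} (−1)^j C(4,j)·(4−j)!.
Computing: 24 − 24 + 12 − 4 + 1 = 9.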